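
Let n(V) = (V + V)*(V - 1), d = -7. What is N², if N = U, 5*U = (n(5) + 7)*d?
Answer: 108241/25 ≈ 4329.6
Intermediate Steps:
n(V) = 2*V*(-1 + V) (n(V) = (2*V)*(-1 + V) = 2*V*(-1 + V))
U = -329/5 (U = ((2*5*(-1 + 5) + 7)*(-7))/5 = ((2*5*4 + 7)*(-7))/5 = ((40 + 7)*(-7))/5 = (47*(-7))/5 = (⅕)*(-329) = -329/5 ≈ -65.800)
N = -329/5 ≈ -65.800
N² = (-329/5)² = 108241/25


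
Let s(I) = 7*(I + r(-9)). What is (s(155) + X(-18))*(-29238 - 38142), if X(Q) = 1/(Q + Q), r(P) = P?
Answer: -206581465/3 ≈ -6.8861e+7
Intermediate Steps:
s(I) = -63 + 7*I (s(I) = 7*(I - 9) = 7*(-9 + I) = -63 + 7*I)
X(Q) = 1/(2*Q)
(s(155) + X(-18))*(-29238 - 38142) = ((-63 + 7*155) + (½)/(-18))*(-29238 - 38142) = ((-63 + 1085) + (½)*(-1/18))*(-67380) = (1022 - 1/36)*(-67380) = (36791/36)*(-67380) = -206581465/3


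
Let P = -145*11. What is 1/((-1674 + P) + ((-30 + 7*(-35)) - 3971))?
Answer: -1/7515 ≈ -0.00013307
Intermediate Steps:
P = -1595
1/((-1674 + P) + ((-30 + 7*(-35)) - 3971)) = 1/((-1674 - 1595) + ((-30 + 7*(-35)) - 3971)) = 1/(-3269 + ((-30 - 245) - 3971)) = 1/(-3269 + (-275 - 3971)) = 1/(-3269 - 4246) = 1/(-7515) = -1/7515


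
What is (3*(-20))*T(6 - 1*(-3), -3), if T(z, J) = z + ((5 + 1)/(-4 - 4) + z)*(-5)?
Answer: 1935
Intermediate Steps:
T(z, J) = 15/4 - 4*z (T(z, J) = z + (6/(-8) + z)*(-5) = z + (6*(-1/8) + z)*(-5) = z + (-3/4 + z)*(-5) = z + (15/4 - 5*z) = 15/4 - 4*z)
(3*(-20))*T(6 - 1*(-3), -3) = (3*(-20))*(15/4 - 4*(6 - 1*(-3))) = -60*(15/4 - 4*(6 + 3)) = -60*(15/4 - 4*9) = -60*(15/4 - 36) = -60*(-129/4) = 1935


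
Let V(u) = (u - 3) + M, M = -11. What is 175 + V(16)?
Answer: 177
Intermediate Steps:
V(u) = -14 + u (V(u) = (u - 3) - 11 = (-3 + u) - 11 = -14 + u)
175 + V(16) = 175 + (-14 + 16) = 175 + 2 = 177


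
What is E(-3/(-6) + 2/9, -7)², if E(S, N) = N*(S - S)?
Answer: 0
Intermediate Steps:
E(S, N) = 0 (E(S, N) = N*0 = 0)
E(-3/(-6) + 2/9, -7)² = 0² = 0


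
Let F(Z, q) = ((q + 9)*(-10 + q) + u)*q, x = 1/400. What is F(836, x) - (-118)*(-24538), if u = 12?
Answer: -185310988480399/64000000 ≈ -2.8955e+6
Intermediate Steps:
x = 1/400 ≈ 0.0025000
F(Z, q) = q*(12 + (-10 + q)*(9 + q)) (F(Z, q) = ((q + 9)*(-10 + q) + 12)*q = ((9 + q)*(-10 + q) + 12)*q = ((-10 + q)*(9 + q) + 12)*q = (12 + (-10 + q)*(9 + q))*q = q*(12 + (-10 + q)*(9 + q)))
F(836, x) - (-118)*(-24538) = (-78 + (1/400)² - 1*1/400)/400 - (-118)*(-24538) = (-78 + 1/160000 - 1/400)/400 - 1*2895484 = (1/400)*(-12480399/160000) - 2895484 = -12480399/64000000 - 2895484 = -185310988480399/64000000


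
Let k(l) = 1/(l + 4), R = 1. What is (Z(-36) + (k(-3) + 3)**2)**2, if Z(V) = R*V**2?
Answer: 1721344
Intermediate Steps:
Z(V) = V**2 (Z(V) = 1*V**2 = V**2)
k(l) = 1/(4 + l)
(Z(-36) + (k(-3) + 3)**2)**2 = ((-36)**2 + (1/(4 - 3) + 3)**2)**2 = (1296 + (1/1 + 3)**2)**2 = (1296 + (1 + 3)**2)**2 = (1296 + 4**2)**2 = (1296 + 16)**2 = 1312**2 = 1721344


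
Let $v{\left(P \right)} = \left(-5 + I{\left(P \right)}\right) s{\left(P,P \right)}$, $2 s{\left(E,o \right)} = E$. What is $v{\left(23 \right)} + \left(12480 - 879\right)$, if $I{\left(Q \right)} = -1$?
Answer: $11532$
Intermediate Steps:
$s{\left(E,o \right)} = \frac{E}{2}$
$v{\left(P \right)} = - 3 P$ ($v{\left(P \right)} = \left(-5 - 1\right) \frac{P}{2} = - 6 \frac{P}{2} = - 3 P$)
$v{\left(23 \right)} + \left(12480 - 879\right) = \left(-3\right) 23 + \left(12480 - 879\right) = -69 + \left(12480 - 879\right) = -69 + 11601 = 11532$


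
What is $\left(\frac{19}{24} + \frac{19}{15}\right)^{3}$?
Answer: $\frac{15069223}{1728000} \approx 8.7206$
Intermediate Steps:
$\left(\frac{19}{24} + \frac{19}{15}\right)^{3} = \left(\frac{247}{120}\right)^{3} = \frac{15069223}{1728000}$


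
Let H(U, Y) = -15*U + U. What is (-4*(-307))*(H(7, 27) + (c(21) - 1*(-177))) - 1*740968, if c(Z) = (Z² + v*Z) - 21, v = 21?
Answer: 413352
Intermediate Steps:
H(U, Y) = -14*U
c(Z) = -21 + Z² + 21*Z (c(Z) = (Z² + 21*Z) - 21 = -21 + Z² + 21*Z)
(-4*(-307))*(H(7, 27) + (c(21) - 1*(-177))) - 1*740968 = (-4*(-307))*(-14*7 + ((-21 + 21² + 21*21) - 1*(-177))) - 1*740968 = 1228*(-98 + ((-21 + 441 + 441) + 177)) - 740968 = 1228*(-98 + (861 + 177)) - 740968 = 1228*(-98 + 1038) - 740968 = 1228*940 - 740968 = 1154320 - 740968 = 413352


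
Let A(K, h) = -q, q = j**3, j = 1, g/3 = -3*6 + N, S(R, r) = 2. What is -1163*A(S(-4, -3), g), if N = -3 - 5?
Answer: 1163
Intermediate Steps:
N = -8
g = -78 (g = 3*(-3*6 - 8) = 3*(-18 - 8) = 3*(-26) = -78)
q = 1 (q = 1**3 = 1)
A(K, h) = -1 (A(K, h) = -1*1 = -1)
-1163*A(S(-4, -3), g) = -1163*(-1) = 1163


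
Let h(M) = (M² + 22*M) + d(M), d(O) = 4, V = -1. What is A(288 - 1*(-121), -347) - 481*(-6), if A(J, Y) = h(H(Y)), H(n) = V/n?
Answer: 347989645/120409 ≈ 2890.1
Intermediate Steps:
H(n) = -1/n
h(M) = 4 + M² + 22*M (h(M) = (M² + 22*M) + 4 = 4 + M² + 22*M)
A(J, Y) = 4 + Y⁻² - 22/Y (A(J, Y) = 4 + (-1/Y)² + 22*(-1/Y) = 4 + Y⁻² - 22/Y)
A(288 - 1*(-121), -347) - 481*(-6) = (4 + (-347)⁻² - 22/(-347)) - 481*(-6) = (4 + 1/120409 - 22*(-1/347)) + 2886 = (4 + 1/120409 + 22/347) + 2886 = 489271/120409 + 2886 = 347989645/120409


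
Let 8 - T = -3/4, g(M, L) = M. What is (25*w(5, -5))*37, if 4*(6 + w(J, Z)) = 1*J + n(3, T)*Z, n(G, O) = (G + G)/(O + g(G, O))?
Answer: -937025/188 ≈ -4984.2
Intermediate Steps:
T = 35/4 (T = 8 - (-3)/4 = 8 - 1*(-3/4) = 8 + 3/4 = 35/4 ≈ 8.7500)
n(G, O) = 2*G/(G + O) (n(G, O) = (G + G)/(O + G) = (2*G)/(G + O) = 2*G/(G + O))
w(J, Z) = -6 + J/4 + 6*Z/47 (w(J, Z) = -6 + (1*J + (2*3/(3 + 35/4))*Z)/4 = -6 + (J + (2*3/(47/4))*Z)/4 = -6 + (J + (2*3*(4/47))*Z)/4 = -6 + (J + 24*Z/47)/4 = -6 + (J/4 + 6*Z/47) = -6 + J/4 + 6*Z/47)
(25*w(5, -5))*37 = (25*(-6 + (1/4)*5 + (6/47)*(-5)))*37 = (25*(-6 + 5/4 - 30/47))*37 = (25*(-1013/188))*37 = -25325/188*37 = -937025/188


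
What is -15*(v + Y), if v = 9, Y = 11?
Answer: -300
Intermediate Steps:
-15*(v + Y) = -15*(9 + 11) = -15*20 = -300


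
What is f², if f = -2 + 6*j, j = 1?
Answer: 16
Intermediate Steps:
f = 4 (f = -2 + 6*1 = -2 + 6 = 4)
f² = 4² = 16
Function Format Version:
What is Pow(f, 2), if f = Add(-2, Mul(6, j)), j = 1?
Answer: 16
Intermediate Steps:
f = 4 (f = Add(-2, Mul(6, 1)) = Add(-2, 6) = 4)
Pow(f, 2) = Pow(4, 2) = 16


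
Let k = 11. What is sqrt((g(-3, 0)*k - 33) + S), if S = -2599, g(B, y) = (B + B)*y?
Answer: 2*I*sqrt(658) ≈ 51.303*I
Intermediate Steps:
g(B, y) = 2*B*y (g(B, y) = (2*B)*y = 2*B*y)
sqrt((g(-3, 0)*k - 33) + S) = sqrt(((2*(-3)*0)*11 - 33) - 2599) = sqrt((0*11 - 33) - 2599) = sqrt((0 - 33) - 2599) = sqrt(-33 - 2599) = sqrt(-2632) = 2*I*sqrt(658)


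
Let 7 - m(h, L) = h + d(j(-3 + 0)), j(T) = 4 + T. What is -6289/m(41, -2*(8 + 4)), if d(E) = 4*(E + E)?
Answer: 6289/42 ≈ 149.74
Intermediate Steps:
d(E) = 8*E (d(E) = 4*(2*E) = 8*E)
m(h, L) = -1 - h (m(h, L) = 7 - (h + 8*(4 + (-3 + 0))) = 7 - (h + 8*(4 - 3)) = 7 - (h + 8*1) = 7 - (h + 8) = 7 - (8 + h) = 7 + (-8 - h) = -1 - h)
-6289/m(41, -2*(8 + 4)) = -6289/(-1 - 1*41) = -6289/(-1 - 41) = -6289/(-42) = -6289*(-1/42) = 6289/42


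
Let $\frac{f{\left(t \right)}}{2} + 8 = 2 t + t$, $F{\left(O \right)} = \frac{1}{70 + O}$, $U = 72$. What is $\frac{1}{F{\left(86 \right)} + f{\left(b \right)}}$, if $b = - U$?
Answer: $- \frac{156}{69887} \approx -0.0022322$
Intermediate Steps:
$b = -72$ ($b = \left(-1\right) 72 = -72$)
$f{\left(t \right)} = -16 + 6 t$ ($f{\left(t \right)} = -16 + 2 \left(2 t + t\right) = -16 + 2 \cdot 3 t = -16 + 6 t$)
$\frac{1}{F{\left(86 \right)} + f{\left(b \right)}} = \frac{1}{\frac{1}{70 + 86} + \left(-16 + 6 \left(-72\right)\right)} = \frac{1}{\frac{1}{156} - 448} = \frac{1}{- \frac{69887}{156}} = - \frac{156}{69887}$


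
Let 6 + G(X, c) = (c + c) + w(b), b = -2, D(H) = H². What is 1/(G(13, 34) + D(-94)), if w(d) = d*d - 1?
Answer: 1/8901 ≈ 0.00011235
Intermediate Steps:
w(d) = -1 + d² (w(d) = d² - 1 = -1 + d²)
G(X, c) = -3 + 2*c (G(X, c) = -6 + ((c + c) + (-1 + (-2)²)) = -6 + (2*c + (-1 + 4)) = -6 + (2*c + 3) = -6 + (3 + 2*c) = -3 + 2*c)
1/(G(13, 34) + D(-94)) = 1/((-3 + 2*34) + (-94)²) = 1/((-3 + 68) + 8836) = 1/(65 + 8836) = 1/8901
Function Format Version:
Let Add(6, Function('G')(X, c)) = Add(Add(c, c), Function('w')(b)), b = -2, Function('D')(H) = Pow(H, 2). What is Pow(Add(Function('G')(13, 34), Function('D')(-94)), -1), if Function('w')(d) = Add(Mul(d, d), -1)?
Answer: Rational(1, 8901) ≈ 0.00011235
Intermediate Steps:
Function('w')(d) = Add(-1, Pow(d, 2)) (Function('w')(d) = Add(Pow(d, 2), -1) = Add(-1, Pow(d, 2)))
Function('G')(X, c) = Add(-3, Mul(2, c)) (Function('G')(X, c) = Add(-6, Add(Add(c, c), Add(-1, Pow(-2, 2)))) = Add(-6, Add(Mul(2, c), Add(-1, 4))) = Add(-6, Add(Mul(2, c), 3)) = Add(-6, Add(3, Mul(2, c))) = Add(-3, Mul(2, c)))
Pow(Add(Function('G')(13, 34), Function('D')(-94)), -1) = Pow(Add(Add(-3, Mul(2, 34)), Pow(-94, 2)), -1) = Pow(Add(Add(-3, 68), 8836), -1) = Pow(Add(65, 8836), -1) = Pow(8901, -1) = Rational(1, 8901)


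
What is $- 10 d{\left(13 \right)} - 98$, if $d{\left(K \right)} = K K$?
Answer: $-1788$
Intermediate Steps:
$d{\left(K \right)} = K^{2}$
$- 10 d{\left(13 \right)} - 98 = - 10 \cdot 13^{2} - 98 = \left(-10\right) 169 - 98 = -1690 - 98 = -1788$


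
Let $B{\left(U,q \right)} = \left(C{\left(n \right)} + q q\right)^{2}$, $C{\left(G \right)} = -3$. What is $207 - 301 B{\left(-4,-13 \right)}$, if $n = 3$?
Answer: $-8294149$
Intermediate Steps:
$B{\left(U,q \right)} = \left(-3 + q^{2}\right)^{2}$ ($B{\left(U,q \right)} = \left(-3 + q q\right)^{2} = \left(-3 + q^{2}\right)^{2}$)
$207 - 301 B{\left(-4,-13 \right)} = 207 - 301 \left(-3 + \left(-13\right)^{2}\right)^{2} = 207 - 301 \left(-3 + 169\right)^{2} = 207 - 301 \cdot 166^{2} = 207 - 8294356 = -8294149$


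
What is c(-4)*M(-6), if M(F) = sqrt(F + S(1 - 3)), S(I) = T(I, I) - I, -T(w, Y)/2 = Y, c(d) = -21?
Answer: 0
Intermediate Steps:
T(w, Y) = -2*Y
S(I) = -3*I (S(I) = -2*I - I = -3*I)
M(F) = sqrt(6 + F) (M(F) = sqrt(F - 3*(1 - 3)) = sqrt(F - 3*(-2)) = sqrt(F + 6) = sqrt(6 + F))
c(-4)*M(-6) = -21*sqrt(6 - 6) = -21*sqrt(0) = -21*0 = 0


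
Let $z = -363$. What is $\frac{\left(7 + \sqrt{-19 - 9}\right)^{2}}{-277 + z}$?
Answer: $- \frac{21}{640} - \frac{7 i \sqrt{7}}{160} \approx -0.032812 - 0.11575 i$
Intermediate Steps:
$\frac{\left(7 + \sqrt{-19 - 9}\right)^{2}}{-277 + z} = \frac{\left(7 + \sqrt{-19 - 9}\right)^{2}}{-277 - 363} = \frac{\left(7 + \sqrt{-28}\right)^{2}}{-640} = \left(7 + 2 i \sqrt{7}\right)^{2} \left(- \frac{1}{640}\right) = - \frac{\left(7 + 2 i \sqrt{7}\right)^{2}}{640}$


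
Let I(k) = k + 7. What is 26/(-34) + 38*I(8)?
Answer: 9677/17 ≈ 569.24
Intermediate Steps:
I(k) = 7 + k
26/(-34) + 38*I(8) = 26/(-34) + 38*(7 + 8) = 26*(-1/34) + 38*15 = -13/17 + 570 = 9677/17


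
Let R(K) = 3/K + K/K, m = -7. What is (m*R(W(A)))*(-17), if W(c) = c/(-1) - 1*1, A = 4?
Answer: 238/5 ≈ 47.600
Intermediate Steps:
W(c) = -1 - c (W(c) = c*(-1) - 1 = -c - 1 = -1 - c)
R(K) = 1 + 3/K (R(K) = 3/K + 1 = 1 + 3/K)
(m*R(W(A)))*(-17) = -7*(3 + (-1 - 1*4))/(-1 - 1*4)*(-17) = -7*(3 + (-1 - 4))/(-1 - 4)*(-17) = -7*(3 - 5)/(-5)*(-17) = -(-7)*(-2)/5*(-17) = -7*⅖*(-17) = -14/5*(-17) = 238/5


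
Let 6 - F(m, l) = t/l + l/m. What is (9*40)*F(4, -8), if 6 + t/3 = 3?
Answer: 2475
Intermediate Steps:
t = -9 (t = -18 + 3*3 = -18 + 9 = -9)
F(m, l) = 6 + 9/l - l/m (F(m, l) = 6 - (-9/l + l/m) = 6 + (9/l - l/m) = 6 + 9/l - l/m)
(9*40)*F(4, -8) = (9*40)*(6 + 9/(-8) - 1*(-8)/4) = 360*(6 + 9*(-⅛) - 1*(-8)*¼) = 360*(6 - 9/8 + 2) = 360*(55/8) = 2475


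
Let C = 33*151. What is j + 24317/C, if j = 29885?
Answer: 148941272/4983 ≈ 29890.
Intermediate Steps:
C = 4983
j + 24317/C = 29885 + 24317/4983 = 148941272/4983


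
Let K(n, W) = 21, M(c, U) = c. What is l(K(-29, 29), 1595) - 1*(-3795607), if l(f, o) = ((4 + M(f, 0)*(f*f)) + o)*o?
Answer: 21117307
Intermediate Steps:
l(f, o) = o*(4 + o + f³) (l(f, o) = ((4 + f*(f*f)) + o)*o = ((4 + f*f²) + o)*o = ((4 + f³) + o)*o = (4 + o + f³)*o = o*(4 + o + f³))
l(K(-29, 29), 1595) - 1*(-3795607) = 1595*(4 + 1595 + 21³) - 1*(-3795607) = 1595*(4 + 1595 + 9261) + 3795607 = 1595*10860 + 3795607 = 17321700 + 3795607 = 21117307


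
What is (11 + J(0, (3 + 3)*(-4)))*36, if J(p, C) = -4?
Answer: 252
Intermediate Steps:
(11 + J(0, (3 + 3)*(-4)))*36 = (11 - 4)*36 = 7*36 = 252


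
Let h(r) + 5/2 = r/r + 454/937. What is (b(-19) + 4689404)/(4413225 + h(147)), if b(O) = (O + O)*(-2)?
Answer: 8788085520/8270381747 ≈ 1.0626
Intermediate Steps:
b(O) = -4*O (b(O) = (2*O)*(-2) = -4*O)
h(r) = -1903/1874 (h(r) = -5/2 + (r/r + 454/937) = -5/2 + (1 + 454*(1/937)) = -5/2 + (1 + 454/937) = -5/2 + 1391/937 = -1903/1874)
(b(-19) + 4689404)/(4413225 + h(147)) = (-4*(-19) + 4689404)/(4413225 - 1903/1874) = (76 + 4689404)/(8270381747/1874) = 4689480*(1874/8270381747) = 8788085520/8270381747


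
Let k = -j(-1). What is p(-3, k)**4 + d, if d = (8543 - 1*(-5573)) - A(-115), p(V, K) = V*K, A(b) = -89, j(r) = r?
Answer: 14286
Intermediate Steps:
k = 1 (k = -1*(-1) = 1)
p(V, K) = K*V
d = 14205 (d = (8543 - 1*(-5573)) - 1*(-89) = (8543 + 5573) + 89 = 14116 + 89 = 14205)
p(-3, k)**4 + d = (1*(-3))**4 + 14205 = (-3)**4 + 14205 = 81 + 14205 = 14286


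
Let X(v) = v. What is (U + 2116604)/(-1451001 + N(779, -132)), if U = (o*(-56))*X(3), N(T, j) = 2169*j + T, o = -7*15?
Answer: -1067122/868265 ≈ -1.2290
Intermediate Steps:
o = -105
N(T, j) = T + 2169*j
U = 17640 (U = -105*(-56)*3 = 5880*3 = 17640)
(U + 2116604)/(-1451001 + N(779, -132)) = (17640 + 2116604)/(-1451001 + (779 + 2169*(-132))) = 2134244/(-1451001 + (779 - 286308)) = 2134244/(-1451001 - 285529) = 2134244/(-1736530) = 2134244*(-1/1736530) = -1067122/868265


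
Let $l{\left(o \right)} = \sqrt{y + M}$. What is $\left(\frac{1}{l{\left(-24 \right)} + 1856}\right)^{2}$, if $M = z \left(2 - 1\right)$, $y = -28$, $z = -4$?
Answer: $\frac{1}{16 \left(464 + i \sqrt{2}\right)^{2}} \approx 2.9029 \cdot 10^{-7} - 1.7695 \cdot 10^{-9} i$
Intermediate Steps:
$M = -4$ ($M = - 4 \left(2 - 1\right) = \left(-4\right) 1 = -4$)
$l{\left(o \right)} = 4 i \sqrt{2}$ ($l{\left(o \right)} = \sqrt{-28 - 4} = \sqrt{-32} = 4 i \sqrt{2}$)
$\left(\frac{1}{l{\left(-24 \right)} + 1856}\right)^{2} = \left(\frac{1}{4 i \sqrt{2} + 1856}\right)^{2} = \left(\frac{1}{1856 + 4 i \sqrt{2}}\right)^{2} = \frac{1}{\left(1856 + 4 i \sqrt{2}\right)^{2}}$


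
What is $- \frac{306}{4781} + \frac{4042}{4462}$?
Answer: $\frac{8979715}{10666411} \approx 0.84187$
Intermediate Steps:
$- \frac{306}{4781} + \frac{4042}{4462} = \left(-306\right) \frac{1}{4781} + 4042 \cdot \frac{1}{4462} = - \frac{306}{4781} + \frac{2021}{2231} = \frac{8979715}{10666411}$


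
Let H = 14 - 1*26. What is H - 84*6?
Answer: -516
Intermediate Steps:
H = -12 (H = 14 - 26 = -12)
H - 84*6 = -12 - 84*6 = -12 - 28*18 = -12 - 504 = -516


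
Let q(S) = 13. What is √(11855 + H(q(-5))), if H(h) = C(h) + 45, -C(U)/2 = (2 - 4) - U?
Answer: √11930 ≈ 109.22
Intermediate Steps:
C(U) = 4 + 2*U (C(U) = -2*((2 - 4) - U) = -2*(-2 - U) = 4 + 2*U)
H(h) = 49 + 2*h (H(h) = (4 + 2*h) + 45 = 49 + 2*h)
√(11855 + H(q(-5))) = √(11855 + (49 + 2*13)) = √(11855 + (49 + 26)) = √(11855 + 75) = √11930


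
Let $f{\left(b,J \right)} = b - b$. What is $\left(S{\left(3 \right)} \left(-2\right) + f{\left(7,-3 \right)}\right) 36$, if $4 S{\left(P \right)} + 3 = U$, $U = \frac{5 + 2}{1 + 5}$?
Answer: $33$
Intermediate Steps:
$f{\left(b,J \right)} = 0$
$U = \frac{7}{6} \approx 1.1667$
$S{\left(P \right)} = - \frac{11}{24}$ ($S{\left(P \right)} = - \frac{3}{4} + \frac{1}{4} \cdot \frac{7}{6} = - \frac{3}{4} + \frac{7}{24} = - \frac{11}{24}$)
$\left(S{\left(3 \right)} \left(-2\right) + f{\left(7,-3 \right)}\right) 36 = \left(\left(- \frac{11}{24}\right) \left(-2\right) + 0\right) 36 = \left(\frac{11}{12} + 0\right) 36 = \frac{11}{12} \cdot 36 = 33$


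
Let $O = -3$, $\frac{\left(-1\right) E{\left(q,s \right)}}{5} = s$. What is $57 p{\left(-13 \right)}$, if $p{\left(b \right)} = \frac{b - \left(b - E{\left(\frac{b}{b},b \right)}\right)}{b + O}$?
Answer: $- \frac{3705}{16} \approx -231.56$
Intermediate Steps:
$E{\left(q,s \right)} = - 5 s$
$p{\left(b \right)} = - \frac{5 b}{-3 + b}$ ($p{\left(b \right)} = \frac{b - 6 b}{b - 3} = \frac{b - 6 b}{-3 + b} = \frac{\left(-5\right) b}{-3 + b} = - \frac{5 b}{-3 + b}$)
$57 p{\left(-13 \right)} = 57 \left(\left(-5\right) \left(-13\right) \frac{1}{-3 - 13}\right) = 57 \left(\left(-5\right) \left(-13\right) \frac{1}{-16}\right) = 57 \left(\left(-5\right) \left(-13\right) \left(- \frac{1}{16}\right)\right) = 57 \left(- \frac{65}{16}\right) = - \frac{3705}{16}$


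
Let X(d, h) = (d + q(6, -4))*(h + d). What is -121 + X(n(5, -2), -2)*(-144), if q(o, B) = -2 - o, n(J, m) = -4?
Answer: -10489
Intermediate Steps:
X(d, h) = (-8 + d)*(d + h) (X(d, h) = (d + (-2 - 1*6))*(h + d) = (d + (-2 - 6))*(d + h) = (d - 8)*(d + h) = (-8 + d)*(d + h))
-121 + X(n(5, -2), -2)*(-144) = -121 + ((-4)² - 8*(-4) - 8*(-2) - 4*(-2))*(-144) = -121 + (16 + 32 + 16 + 8)*(-144) = -121 + 72*(-144) = -121 - 10368 = -10489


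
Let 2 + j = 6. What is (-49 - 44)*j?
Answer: -372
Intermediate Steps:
j = 4 (j = -2 + 6 = 4)
(-49 - 44)*j = (-49 - 44)*4 = -93*4 = -372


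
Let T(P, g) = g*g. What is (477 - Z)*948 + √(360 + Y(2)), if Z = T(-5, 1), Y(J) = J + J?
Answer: 451248 + 2*√91 ≈ 4.5127e+5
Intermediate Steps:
Y(J) = 2*J
T(P, g) = g²
Z = 1 (Z = 1² = 1)
(477 - Z)*948 + √(360 + Y(2)) = (477 - 1*1)*948 + √(360 + 2*2) = (477 - 1)*948 + √(360 + 4) = 476*948 + √364 = 451248 + 2*√91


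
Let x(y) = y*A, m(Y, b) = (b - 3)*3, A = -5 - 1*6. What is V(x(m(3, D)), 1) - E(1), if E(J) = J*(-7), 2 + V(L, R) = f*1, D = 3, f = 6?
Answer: 11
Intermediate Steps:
A = -11 (A = -5 - 6 = -11)
m(Y, b) = -9 + 3*b (m(Y, b) = (-3 + b)*3 = -9 + 3*b)
x(y) = -11*y (x(y) = y*(-11) = -11*y)
V(L, R) = 4 (V(L, R) = -2 + 6*1 = -2 + 6 = 4)
E(J) = -7*J
V(x(m(3, D)), 1) - E(1) = 4 - (-7) = 4 - 1*(-7) = 4 + 7 = 11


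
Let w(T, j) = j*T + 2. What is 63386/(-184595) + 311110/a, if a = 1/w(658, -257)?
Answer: -9711532878560186/184595 ≈ -5.2610e+10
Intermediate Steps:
w(T, j) = 2 + T*j (w(T, j) = T*j + 2 = 2 + T*j)
a = -1/169104 (a = 1/(2 + 658*(-257)) = 1/(2 - 169106) = 1/(-169104) = -1/169104 ≈ -5.9135e-6)
63386/(-184595) + 311110/a = 63386/(-184595) + 311110/(-1/169104) = 63386*(-1/184595) + 311110*(-169104) = -63386/184595 - 52609945440 = -9711532878560186/184595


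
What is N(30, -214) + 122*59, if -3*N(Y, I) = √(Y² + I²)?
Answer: 7198 - 2*√11674/3 ≈ 7126.0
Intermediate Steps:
N(Y, I) = -√(I² + Y²)/3 (N(Y, I) = -√(Y² + I²)/3 = -√(I² + Y²)/3)
N(30, -214) + 122*59 = -√((-214)² + 30²)/3 + 122*59 = -√(45796 + 900)/3 + 7198 = -2*√11674/3 + 7198 = 7198 - 2*√11674/3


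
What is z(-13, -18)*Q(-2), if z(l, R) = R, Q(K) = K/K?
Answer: -18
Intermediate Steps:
Q(K) = 1
z(-13, -18)*Q(-2) = -18*1 = -18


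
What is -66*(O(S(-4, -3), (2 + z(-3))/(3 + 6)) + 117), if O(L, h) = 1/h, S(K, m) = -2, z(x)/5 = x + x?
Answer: -107811/14 ≈ -7700.8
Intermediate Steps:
z(x) = 10*x (z(x) = 5*(x + x) = 5*(2*x) = 10*x)
-66*(O(S(-4, -3), (2 + z(-3))/(3 + 6)) + 117) = -66*(1/((2 + 10*(-3))/(3 + 6)) + 117) = -66*(1/((2 - 30)/9) + 117) = -66*(1/(-28*⅑) + 117) = -66*(1/(-28/9) + 117) = -66*(-9/28 + 117) = -66*3267/28 = -107811/14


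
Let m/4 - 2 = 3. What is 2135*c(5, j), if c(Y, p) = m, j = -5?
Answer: 42700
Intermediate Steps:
m = 20 (m = 8 + 4*3 = 8 + 12 = 20)
c(Y, p) = 20
2135*c(5, j) = 2135*20 = 42700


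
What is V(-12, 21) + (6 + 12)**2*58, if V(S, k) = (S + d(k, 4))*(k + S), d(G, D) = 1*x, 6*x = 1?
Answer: 37371/2 ≈ 18686.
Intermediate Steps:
x = 1/6 (x = (1/6)*1 = 1/6 ≈ 0.16667)
d(G, D) = 1/6 (d(G, D) = 1*(1/6) = 1/6)
V(S, k) = (1/6 + S)*(S + k) (V(S, k) = (S + 1/6)*(k + S) = (1/6 + S)*(S + k))
V(-12, 21) + (6 + 12)**2*58 = ((-12)**2 + (1/6)*(-12) + (1/6)*21 - 12*21) + (6 + 12)**2*58 = (144 - 2 + 7/2 - 252) + 18**2*58 = -213/2 + 324*58 = -213/2 + 18792 = 37371/2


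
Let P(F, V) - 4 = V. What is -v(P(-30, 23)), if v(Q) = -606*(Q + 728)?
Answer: 457530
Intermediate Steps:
P(F, V) = 4 + V
v(Q) = -441168 - 606*Q (v(Q) = -606*(728 + Q) = -441168 - 606*Q)
-v(P(-30, 23)) = -(-441168 - 606*(4 + 23)) = -(-441168 - 606*27) = -(-441168 - 16362) = -1*(-457530) = 457530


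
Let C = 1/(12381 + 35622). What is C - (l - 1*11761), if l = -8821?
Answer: 987997747/48003 ≈ 20582.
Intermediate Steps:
C = 1/48003 ≈ 2.0832e-5
C - (l - 1*11761) = 1/48003 - (-8821 - 1*11761) = 1/48003 - (-8821 - 11761) = 1/48003 - 1*(-20582) = 1/48003 + 20582 = 987997747/48003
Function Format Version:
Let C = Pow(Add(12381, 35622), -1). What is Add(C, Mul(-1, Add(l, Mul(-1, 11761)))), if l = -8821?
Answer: Rational(987997747, 48003) ≈ 20582.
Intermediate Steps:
C = Rational(1, 48003) (C = Pow(48003, -1) = Rational(1, 48003) ≈ 2.0832e-5)
Add(C, Mul(-1, Add(l, Mul(-1, 11761)))) = Add(Rational(1, 48003), Mul(-1, Add(-8821, Mul(-1, 11761)))) = Add(Rational(1, 48003), Mul(-1, Add(-8821, -11761))) = Add(Rational(1, 48003), Mul(-1, -20582)) = Add(Rational(1, 48003), 20582) = Rational(987997747, 48003)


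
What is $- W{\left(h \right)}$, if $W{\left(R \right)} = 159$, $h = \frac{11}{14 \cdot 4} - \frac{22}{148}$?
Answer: $-159$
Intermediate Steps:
$h = \frac{99}{2072}$ ($h = \frac{11}{56} - \frac{11}{74} = \frac{99}{2072} \approx 0.04778$)
$- W{\left(h \right)} = \left(-1\right) 159 = -159$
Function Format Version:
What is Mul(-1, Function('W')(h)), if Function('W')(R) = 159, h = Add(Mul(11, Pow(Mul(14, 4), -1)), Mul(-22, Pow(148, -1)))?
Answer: -159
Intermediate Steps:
h = Rational(99, 2072) (h = Add(Mul(11, Pow(56, -1)), Mul(-22, Rational(1, 148))) = Add(Mul(11, Rational(1, 56)), Rational(-11, 74)) = Add(Rational(11, 56), Rational(-11, 74)) = Rational(99, 2072) ≈ 0.047780)
Mul(-1, Function('W')(h)) = Mul(-1, 159) = -159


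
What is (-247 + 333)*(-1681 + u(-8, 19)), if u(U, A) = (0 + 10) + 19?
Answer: -142072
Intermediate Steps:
u(U, A) = 29 (u(U, A) = 10 + 19 = 29)
(-247 + 333)*(-1681 + u(-8, 19)) = (-247 + 333)*(-1681 + 29) = 86*(-1652) = -142072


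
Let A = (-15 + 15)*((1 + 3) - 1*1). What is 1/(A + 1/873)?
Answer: 873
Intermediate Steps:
A = 0 (A = 0*(4 - 1) = 0*3 = 0)
1/(A + 1/873) = 1/(0 + 1/873) = 1/(1/873) = 873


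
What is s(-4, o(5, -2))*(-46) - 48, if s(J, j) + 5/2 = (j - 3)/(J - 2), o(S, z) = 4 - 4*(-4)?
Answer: 592/3 ≈ 197.33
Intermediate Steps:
o(S, z) = 20 (o(S, z) = 4 + 16 = 20)
s(J, j) = -5/2 + (-3 + j)/(-2 + J) (s(J, j) = -5/2 + (j - 3)/(J - 2) = -5/2 + (-3 + j)/(-2 + J))
s(-4, o(5, -2))*(-46) - 48 = ((2 + 20 - 5/2*(-4))/(-2 - 4))*(-46) - 48 = ((2 + 20 + 10)/(-6))*(-46) - 48 = -1/6*32*(-46) - 48 = -16/3*(-46) - 48 = 736/3 - 48 = 592/3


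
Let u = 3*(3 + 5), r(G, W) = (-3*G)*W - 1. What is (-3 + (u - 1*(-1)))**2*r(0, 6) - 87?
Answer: -571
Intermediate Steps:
r(G, W) = -1 - 3*G*W (r(G, W) = -3*G*W - 1 = -1 - 3*G*W)
u = 24 (u = 3*8 = 24)
(-3 + (u - 1*(-1)))**2*r(0, 6) - 87 = (-3 + (24 - 1*(-1)))**2*(-1 - 3*0*6) - 87 = (-3 + (24 + 1))**2*(-1 + 0) - 87 = (-3 + 25)**2*(-1) - 87 = 22**2*(-1) - 87 = 484*(-1) - 87 = -484 - 87 = -571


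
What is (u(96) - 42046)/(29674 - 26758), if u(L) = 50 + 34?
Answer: -20981/1458 ≈ -14.390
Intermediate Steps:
u(L) = 84
(u(96) - 42046)/(29674 - 26758) = (84 - 42046)/(29674 - 26758) = -41962/2916 = -41962*1/2916 = -20981/1458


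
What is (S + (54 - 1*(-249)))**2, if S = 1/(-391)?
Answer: 14035614784/152881 ≈ 91808.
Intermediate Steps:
S = -1/391 ≈ -0.0025575
(S + (54 - 1*(-249)))**2 = (-1/391 + (54 - 1*(-249)))**2 = (-1/391 + (54 + 249))**2 = (-1/391 + 303)**2 = (118472/391)**2 = 14035614784/152881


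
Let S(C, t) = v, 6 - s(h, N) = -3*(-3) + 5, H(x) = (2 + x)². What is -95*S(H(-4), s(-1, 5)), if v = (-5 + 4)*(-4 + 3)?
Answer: -95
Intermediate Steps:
s(h, N) = -8 (s(h, N) = 6 - (-3*(-3) + 5) = 6 - (9 + 5) = 6 - 1*14 = 6 - 14 = -8)
v = 1 (v = -1*(-1) = 1)
S(C, t) = 1
-95*S(H(-4), s(-1, 5)) = -95*1 = -95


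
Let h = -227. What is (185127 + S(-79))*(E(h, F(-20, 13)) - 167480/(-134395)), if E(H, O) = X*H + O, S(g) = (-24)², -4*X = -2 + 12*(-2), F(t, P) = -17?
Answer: -14887219531569/53758 ≈ -2.7693e+8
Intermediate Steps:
X = 13/2 (X = -(-2 + 12*(-2))/4 = -(-2 - 24)/4 = -¼*(-26) = 13/2 ≈ 6.5000)
S(g) = 576
E(H, O) = O + 13*H/2 (E(H, O) = 13*H/2 + O = O + 13*H/2)
(185127 + S(-79))*(E(h, F(-20, 13)) - 167480/(-134395)) = (185127 + 576)*((-17 + (13/2)*(-227)) - 167480/(-134395)) = 185703*((-17 - 2951/2) - 167480*(-1/134395)) = 185703*(-2985/2 + 33496/26879) = 185703*(-80166823/53758) = -14887219531569/53758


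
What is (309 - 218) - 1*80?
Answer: 11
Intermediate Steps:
(309 - 218) - 1*80 = 91 - 80 = 11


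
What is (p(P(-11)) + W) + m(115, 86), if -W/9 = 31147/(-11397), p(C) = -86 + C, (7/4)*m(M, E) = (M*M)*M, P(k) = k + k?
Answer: 23108998543/26593 ≈ 8.6899e+5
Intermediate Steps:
P(k) = 2*k
m(M, E) = 4*M**3/7 (m(M, E) = 4*((M*M)*M)/7 = 4*(M**2*M)/7 = 4*M**3/7)
W = 93441/3799 (W = -280323/(-11397) = -280323*(-1)/11397 = -9*(-31147/11397) = 93441/3799 ≈ 24.596)
(p(P(-11)) + W) + m(115, 86) = ((-86 + 2*(-11)) + 93441/3799) + (4/7)*115**3 = ((-86 - 22) + 93441/3799) + (4/7)*1520875 = (-108 + 93441/3799) + 6083500/7 = -316851/3799 + 6083500/7 = 23108998543/26593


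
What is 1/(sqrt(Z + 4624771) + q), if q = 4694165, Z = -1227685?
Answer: 670595/3147883092877 - 3*sqrt(377454)/22035181650139 ≈ 2.1295e-7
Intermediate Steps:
1/(sqrt(Z + 4624771) + q) = 1/(sqrt(-1227685 + 4624771) + 4694165) = 1/(sqrt(3397086) + 4694165) = 1/(3*sqrt(377454) + 4694165) = 1/(4694165 + 3*sqrt(377454))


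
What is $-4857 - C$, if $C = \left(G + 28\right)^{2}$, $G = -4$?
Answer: $-5433$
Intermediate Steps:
$C = 576$ ($C = \left(-4 + 28\right)^{2} = 24^{2} = 576$)
$-4857 - C = -4857 - 576 = -5433$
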